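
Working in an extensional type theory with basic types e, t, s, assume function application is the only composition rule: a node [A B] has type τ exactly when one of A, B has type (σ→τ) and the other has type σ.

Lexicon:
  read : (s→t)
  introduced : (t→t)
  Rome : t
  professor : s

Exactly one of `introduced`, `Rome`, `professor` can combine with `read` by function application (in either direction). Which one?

introduced : (t→t) — neither side's domain matches the other.
Rome : t — neither side's domain matches the other.
professor — combines: read : (s→t) takes professor : s as argument, giving t.

professor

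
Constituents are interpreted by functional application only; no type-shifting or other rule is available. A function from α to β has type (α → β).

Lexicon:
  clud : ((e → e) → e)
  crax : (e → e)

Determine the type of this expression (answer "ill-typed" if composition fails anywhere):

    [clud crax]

At [clud crax], clud : ((e → e) → e) takes crax : (e → e), giving e.

e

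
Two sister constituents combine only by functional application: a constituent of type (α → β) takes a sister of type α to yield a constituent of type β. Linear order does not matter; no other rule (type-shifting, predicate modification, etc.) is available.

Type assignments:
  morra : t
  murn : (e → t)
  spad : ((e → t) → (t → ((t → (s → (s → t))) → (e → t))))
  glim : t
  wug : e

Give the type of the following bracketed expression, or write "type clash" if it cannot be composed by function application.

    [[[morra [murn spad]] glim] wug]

type clash

[murn spad]: spad is ((e → t) → (t → ((t → (s → (s → t))) → (e → t)))), murn is (e → t); result (t → ((t → (s → (s → t))) → (e → t))).
[morra [murn spad]]: [murn spad] is (t → ((t → (s → (s → t))) → (e → t))), morra is t; result ((t → (s → (s → t))) → (e → t)).
At [[morra [murn spad]] glim]: neither ((t → (s → (s → t))) → (e → t)) nor t can take the other as argument; the node is ill-typed.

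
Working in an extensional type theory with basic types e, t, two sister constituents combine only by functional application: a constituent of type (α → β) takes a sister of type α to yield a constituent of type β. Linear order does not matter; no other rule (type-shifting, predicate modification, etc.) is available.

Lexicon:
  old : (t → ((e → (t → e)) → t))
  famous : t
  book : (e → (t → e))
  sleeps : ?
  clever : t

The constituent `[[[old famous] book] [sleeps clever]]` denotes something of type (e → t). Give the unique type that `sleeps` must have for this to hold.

(t → (t → (e → t)))

At [[[old famous] book] [sleeps clever]] (required: (e → t)): [[old famous] book] is t, which is not a function with range (e → t); hence [sleeps clever] is the functor — type (t → (e → t)).
At [sleeps clever] (required: (t → (e → t))): clever is t, which is not a function with range (t → (e → t)); hence sleeps is the functor — type (t → (t → (e → t))).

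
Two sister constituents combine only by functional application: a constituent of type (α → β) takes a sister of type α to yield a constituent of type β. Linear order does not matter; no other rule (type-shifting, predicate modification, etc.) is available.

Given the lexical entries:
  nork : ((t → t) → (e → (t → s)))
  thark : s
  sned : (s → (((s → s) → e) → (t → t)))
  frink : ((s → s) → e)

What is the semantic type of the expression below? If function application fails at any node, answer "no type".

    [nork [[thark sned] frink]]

[thark sned]: sned is (s → (((s → s) → e) → (t → t))), thark is s; result (((s → s) → e) → (t → t)).
[[thark sned] frink]: [thark sned] is (((s → s) → e) → (t → t)), frink is ((s → s) → e); result (t → t).
[nork [[thark sned] frink]]: nork is ((t → t) → (e → (t → s))), [[thark sned] frink] is (t → t); result (e → (t → s)).

(e → (t → s))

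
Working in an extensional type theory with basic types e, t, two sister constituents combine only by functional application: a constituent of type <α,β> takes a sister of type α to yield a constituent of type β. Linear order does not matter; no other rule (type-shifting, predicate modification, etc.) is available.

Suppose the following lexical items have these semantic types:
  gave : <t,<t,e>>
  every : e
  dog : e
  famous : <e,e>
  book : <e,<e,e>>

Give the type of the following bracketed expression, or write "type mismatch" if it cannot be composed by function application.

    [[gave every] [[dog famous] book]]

[gave every]: <t,<t,e>> and e cannot combine by function application — type clash.

type mismatch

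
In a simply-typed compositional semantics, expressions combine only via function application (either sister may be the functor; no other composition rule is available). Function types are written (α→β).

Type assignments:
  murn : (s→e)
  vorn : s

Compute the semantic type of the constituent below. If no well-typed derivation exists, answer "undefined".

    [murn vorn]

e

[murn vorn]: functor murn : (s→e), argument vorn : s; result e.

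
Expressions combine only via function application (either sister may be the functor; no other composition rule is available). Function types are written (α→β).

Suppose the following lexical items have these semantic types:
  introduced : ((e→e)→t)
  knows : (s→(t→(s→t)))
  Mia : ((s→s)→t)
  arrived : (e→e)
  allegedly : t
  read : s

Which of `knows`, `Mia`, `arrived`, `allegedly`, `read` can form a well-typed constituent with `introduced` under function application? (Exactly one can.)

knows : (s→(t→(s→t))) — no; introduced wants (e→e), and knows wants s.
Mia : ((s→s)→t) — no; introduced wants (e→e), and Mia wants (s→s).
arrived — combines: introduced : ((e→e)→t) takes arrived : (e→e) as argument, giving t.
allegedly : t — no; introduced wants (e→e), and allegedly wants nothing (atomic).
read : s — no; introduced wants (e→e), and read wants nothing (atomic).

arrived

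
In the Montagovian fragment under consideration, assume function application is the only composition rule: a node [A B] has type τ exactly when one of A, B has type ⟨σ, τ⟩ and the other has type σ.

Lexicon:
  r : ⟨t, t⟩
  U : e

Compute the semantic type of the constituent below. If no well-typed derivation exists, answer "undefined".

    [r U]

undefined

[r U]: ⟨t, t⟩ with e — neither is a function whose domain matches the other; composition fails here.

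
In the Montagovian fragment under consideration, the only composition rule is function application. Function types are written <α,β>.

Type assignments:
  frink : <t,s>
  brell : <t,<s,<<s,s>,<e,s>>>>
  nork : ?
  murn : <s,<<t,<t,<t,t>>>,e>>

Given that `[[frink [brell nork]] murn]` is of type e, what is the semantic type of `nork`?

<<t,<s,<<s,s>,<e,s>>>>,<<t,s>,<<s,<<t,<t,<t,t>>>,e>>,e>>>

[[frink [brell nork]] murn] must have type e. The sister murn has type <s,<<t,<t,<t,t>>>,e>>; that is not a function onto e, so [frink [brell nork]] must be the functor, of type <<s,<<t,<t,<t,t>>>,e>>,e>.
[frink [brell nork]] must have type <<s,<<t,<t,<t,t>>>,e>>,e>. The sister frink has type <t,s>; that is not a function onto <<s,<<t,<t,<t,t>>>,e>>,e>, so [brell nork] must be the functor, of type <<t,s>,<<s,<<t,<t,<t,t>>>,e>>,e>>.
[brell nork] must have type <<t,s>,<<s,<<t,<t,<t,t>>>,e>>,e>>. The sister brell has type <t,<s,<<s,s>,<e,s>>>>; that is not a function onto <<t,s>,<<s,<<t,<t,<t,t>>>,e>>,e>>, so nork must be the functor, of type <<t,<s,<<s,s>,<e,s>>>>,<<t,s>,<<s,<<t,<t,<t,t>>>,e>>,e>>>.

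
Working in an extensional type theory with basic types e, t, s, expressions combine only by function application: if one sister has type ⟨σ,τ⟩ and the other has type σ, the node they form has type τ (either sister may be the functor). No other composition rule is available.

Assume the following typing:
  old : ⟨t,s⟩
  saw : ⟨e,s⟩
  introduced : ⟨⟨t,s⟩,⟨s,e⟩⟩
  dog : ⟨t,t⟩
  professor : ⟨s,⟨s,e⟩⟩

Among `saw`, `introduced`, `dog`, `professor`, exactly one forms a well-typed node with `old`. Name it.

introduced

saw : ⟨e,s⟩ — neither side's domain matches the other.
introduced — combines: introduced : ⟨⟨t,s⟩,⟨s,e⟩⟩ takes old : ⟨t,s⟩ as argument, giving ⟨s,e⟩.
dog : ⟨t,t⟩ — neither side's domain matches the other.
professor : ⟨s,⟨s,e⟩⟩ — neither side's domain matches the other.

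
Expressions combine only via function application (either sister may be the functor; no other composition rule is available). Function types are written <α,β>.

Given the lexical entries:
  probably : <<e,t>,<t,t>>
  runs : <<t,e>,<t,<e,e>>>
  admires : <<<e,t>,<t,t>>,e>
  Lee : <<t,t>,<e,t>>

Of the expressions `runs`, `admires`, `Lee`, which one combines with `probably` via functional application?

admires

runs : <<t,e>,<t,<e,e>>> — does not combine with probably.
admires — combines: admires : <<<e,t>,<t,t>>,e> takes probably : <<e,t>,<t,t>> as argument, giving e.
Lee : <<t,t>,<e,t>> — does not combine with probably.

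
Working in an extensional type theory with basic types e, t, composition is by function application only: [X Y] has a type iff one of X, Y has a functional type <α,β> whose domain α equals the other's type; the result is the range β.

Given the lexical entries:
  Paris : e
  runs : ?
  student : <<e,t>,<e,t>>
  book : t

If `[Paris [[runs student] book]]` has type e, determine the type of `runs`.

<<<e,t>,<e,t>>,<t,<e,e>>>

[Paris [[runs student] book]] must have type e. The sister Paris has type e; that is not a function onto e, so [[runs student] book] must be the functor, of type <e,e>.
[[runs student] book] must have type <e,e>. The sister book has type t; that is not a function onto <e,e>, so [runs student] must be the functor, of type <t,<e,e>>.
[runs student] must have type <t,<e,e>>. The sister student has type <<e,t>,<e,t>>; that is not a function onto <t,<e,e>>, so runs must be the functor, of type <<<e,t>,<e,t>>,<t,<e,e>>>.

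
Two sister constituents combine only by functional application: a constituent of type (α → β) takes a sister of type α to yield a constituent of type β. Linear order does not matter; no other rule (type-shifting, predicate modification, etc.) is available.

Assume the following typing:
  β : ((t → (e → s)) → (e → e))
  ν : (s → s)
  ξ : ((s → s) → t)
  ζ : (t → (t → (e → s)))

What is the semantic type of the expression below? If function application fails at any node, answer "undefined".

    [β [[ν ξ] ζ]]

(e → e)

[ν ξ]: functor ξ : ((s → s) → t), argument ν : (s → s); result t.
[[ν ξ] ζ]: functor ζ : (t → (t → (e → s))), argument [ν ξ] : t; result (t → (e → s)).
[β [[ν ξ] ζ]]: functor β : ((t → (e → s)) → (e → e)), argument [[ν ξ] ζ] : (t → (e → s)); result (e → e).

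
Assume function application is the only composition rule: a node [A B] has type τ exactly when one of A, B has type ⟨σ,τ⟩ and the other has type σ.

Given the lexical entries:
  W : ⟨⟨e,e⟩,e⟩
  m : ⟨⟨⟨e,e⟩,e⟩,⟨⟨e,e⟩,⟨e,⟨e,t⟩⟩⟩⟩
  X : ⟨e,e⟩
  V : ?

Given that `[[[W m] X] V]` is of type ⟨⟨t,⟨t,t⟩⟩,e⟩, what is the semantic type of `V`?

At [[[W m] X] V] (required: ⟨⟨t,⟨t,t⟩⟩,e⟩): [[W m] X] is ⟨e,⟨e,t⟩⟩, which is not a function with range ⟨⟨t,⟨t,t⟩⟩,e⟩; hence V is the functor — type ⟨⟨e,⟨e,t⟩⟩,⟨⟨t,⟨t,t⟩⟩,e⟩⟩.

⟨⟨e,⟨e,t⟩⟩,⟨⟨t,⟨t,t⟩⟩,e⟩⟩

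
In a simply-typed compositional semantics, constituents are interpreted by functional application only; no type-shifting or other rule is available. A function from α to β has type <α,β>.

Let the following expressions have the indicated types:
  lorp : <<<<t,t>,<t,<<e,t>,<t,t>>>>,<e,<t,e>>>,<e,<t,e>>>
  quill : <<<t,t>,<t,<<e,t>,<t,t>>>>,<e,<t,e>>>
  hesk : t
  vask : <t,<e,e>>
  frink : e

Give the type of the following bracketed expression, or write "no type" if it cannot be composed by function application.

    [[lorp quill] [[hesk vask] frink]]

[lorp quill]: <<<<t,t>,<t,<<e,t>,<t,t>>>>,<e,<t,e>>>,<e,<t,e>>> applied to <<<t,t>,<t,<<e,t>,<t,t>>>>,<e,<t,e>>> yields <e,<t,e>>.
[hesk vask]: <t,<e,e>> applied to t yields <e,e>.
[[hesk vask] frink]: <e,e> applied to e yields e.
[[lorp quill] [[hesk vask] frink]]: <e,<t,e>> applied to e yields <t,e>.

<t,e>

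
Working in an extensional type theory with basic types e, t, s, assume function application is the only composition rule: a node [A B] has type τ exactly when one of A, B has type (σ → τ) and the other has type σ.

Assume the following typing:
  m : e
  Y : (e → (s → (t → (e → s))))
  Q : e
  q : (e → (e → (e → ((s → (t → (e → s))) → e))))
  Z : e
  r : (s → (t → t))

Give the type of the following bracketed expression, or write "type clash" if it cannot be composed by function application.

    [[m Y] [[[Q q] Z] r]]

type clash

[m Y] — Y of type (e → (s → (t → (e → s)))) combines with m of type e: type (s → (t → (e → s))).
[Q q] — q of type (e → (e → (e → ((s → (t → (e → s))) → e)))) combines with Q of type e: type (e → (e → ((s → (t → (e → s))) → e))).
[[Q q] Z] — [Q q] of type (e → (e → ((s → (t → (e → s))) → e))) combines with Z of type e: type (e → ((s → (t → (e → s))) → e)).
[[[Q q] Z] r]: (e → ((s → (t → (e → s))) → e)) and (s → (t → t)) cannot combine by function application — type clash.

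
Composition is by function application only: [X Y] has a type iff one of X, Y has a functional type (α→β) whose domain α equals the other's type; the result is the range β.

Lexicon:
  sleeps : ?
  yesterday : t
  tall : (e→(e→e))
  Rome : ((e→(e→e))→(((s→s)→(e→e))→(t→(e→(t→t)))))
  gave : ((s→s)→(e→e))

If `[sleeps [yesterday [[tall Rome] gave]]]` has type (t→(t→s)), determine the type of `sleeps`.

For [sleeps [yesterday [[tall Rome] gave]]] to have type (t→(t→s)) with [yesterday [[tall Rome] gave]] of type (e→(t→t)), sleeps must be the function: sleeps : ((e→(t→t))→(t→(t→s))).

((e→(t→t))→(t→(t→s)))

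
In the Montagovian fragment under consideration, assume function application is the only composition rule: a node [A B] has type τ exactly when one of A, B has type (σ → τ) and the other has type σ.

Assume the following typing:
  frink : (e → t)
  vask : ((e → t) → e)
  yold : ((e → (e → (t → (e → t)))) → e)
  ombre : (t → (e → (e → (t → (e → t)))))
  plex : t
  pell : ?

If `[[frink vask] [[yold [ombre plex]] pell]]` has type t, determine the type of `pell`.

(e → (e → t))

For [[frink vask] [[yold [ombre plex]] pell]] to have type t with [frink vask] of type e, [[yold [ombre plex]] pell] must be the function: [[yold [ombre plex]] pell] : (e → t).
For [[yold [ombre plex]] pell] to have type (e → t) with [yold [ombre plex]] of type e, pell must be the function: pell : (e → (e → t)).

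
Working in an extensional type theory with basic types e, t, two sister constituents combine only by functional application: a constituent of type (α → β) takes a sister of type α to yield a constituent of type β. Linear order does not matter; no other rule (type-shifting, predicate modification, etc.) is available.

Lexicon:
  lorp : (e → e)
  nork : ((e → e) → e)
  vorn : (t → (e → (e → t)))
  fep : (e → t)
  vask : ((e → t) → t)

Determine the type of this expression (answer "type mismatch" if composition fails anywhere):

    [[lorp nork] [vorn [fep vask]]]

(e → t)

At [lorp nork], nork : ((e → e) → e) takes lorp : (e → e), giving e.
At [fep vask], vask : ((e → t) → t) takes fep : (e → t), giving t.
At [vorn [fep vask]], vorn : (t → (e → (e → t))) takes [fep vask] : t, giving (e → (e → t)).
At [[lorp nork] [vorn [fep vask]]], [vorn [fep vask]] : (e → (e → t)) takes [lorp nork] : e, giving (e → t).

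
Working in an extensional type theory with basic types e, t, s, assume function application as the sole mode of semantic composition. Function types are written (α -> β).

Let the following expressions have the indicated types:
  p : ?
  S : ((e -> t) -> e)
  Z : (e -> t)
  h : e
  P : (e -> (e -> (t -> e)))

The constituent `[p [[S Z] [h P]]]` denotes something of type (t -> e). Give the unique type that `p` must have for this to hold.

((t -> e) -> (t -> e))

[p [[S Z] [h P]]] is required to be (t -> e). [[S Z] [h P]] : (t -> e) cannot yield (t -> e) as functor, so p : ((t -> e) -> (t -> e)).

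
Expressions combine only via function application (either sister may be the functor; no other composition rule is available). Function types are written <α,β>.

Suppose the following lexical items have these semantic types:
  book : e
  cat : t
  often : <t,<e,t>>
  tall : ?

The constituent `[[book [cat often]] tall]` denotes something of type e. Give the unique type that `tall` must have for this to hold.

<t,e>

For [[book [cat often]] tall] to have type e with [book [cat often]] of type t, tall must be the function: tall : <t,e>.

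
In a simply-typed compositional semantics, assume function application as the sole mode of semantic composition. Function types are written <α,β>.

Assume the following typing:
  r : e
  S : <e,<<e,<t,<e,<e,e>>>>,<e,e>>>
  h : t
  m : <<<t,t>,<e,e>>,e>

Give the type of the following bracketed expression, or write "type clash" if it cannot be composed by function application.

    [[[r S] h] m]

[r S]: functor S : <e,<<e,<t,<e,<e,e>>>>,<e,e>>>, argument r : e; result <<e,<t,<e,<e,e>>>>,<e,e>>.
At [[r S] h]: neither <<e,<t,<e,<e,e>>>>,<e,e>> nor t can take the other as argument; the node is ill-typed.

type clash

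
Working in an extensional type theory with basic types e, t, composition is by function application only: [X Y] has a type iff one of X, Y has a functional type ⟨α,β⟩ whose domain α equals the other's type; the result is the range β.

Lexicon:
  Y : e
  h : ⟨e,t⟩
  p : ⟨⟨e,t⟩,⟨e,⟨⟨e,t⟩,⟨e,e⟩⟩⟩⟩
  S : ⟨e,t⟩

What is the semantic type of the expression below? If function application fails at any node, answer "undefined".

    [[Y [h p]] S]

[h p]: ⟨⟨e,t⟩,⟨e,⟨⟨e,t⟩,⟨e,e⟩⟩⟩⟩ applied to ⟨e,t⟩ yields ⟨e,⟨⟨e,t⟩,⟨e,e⟩⟩⟩.
[Y [h p]]: ⟨e,⟨⟨e,t⟩,⟨e,e⟩⟩⟩ applied to e yields ⟨⟨e,t⟩,⟨e,e⟩⟩.
[[Y [h p]] S]: ⟨⟨e,t⟩,⟨e,e⟩⟩ applied to ⟨e,t⟩ yields ⟨e,e⟩.

⟨e,e⟩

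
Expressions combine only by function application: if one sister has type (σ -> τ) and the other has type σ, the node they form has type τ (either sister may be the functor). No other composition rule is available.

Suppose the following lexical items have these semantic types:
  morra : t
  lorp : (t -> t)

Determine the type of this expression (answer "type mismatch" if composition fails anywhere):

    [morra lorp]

[morra lorp]: functor lorp : (t -> t), argument morra : t; result t.

t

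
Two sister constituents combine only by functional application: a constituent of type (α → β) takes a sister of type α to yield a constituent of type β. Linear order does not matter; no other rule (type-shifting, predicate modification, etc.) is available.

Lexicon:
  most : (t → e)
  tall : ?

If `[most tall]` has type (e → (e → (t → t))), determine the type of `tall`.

[most tall] must have type (e → (e → (t → t))). The sister most has type (t → e); that is not a function onto (e → (e → (t → t))), so tall must be the functor, of type ((t → e) → (e → (e → (t → t)))).

((t → e) → (e → (e → (t → t))))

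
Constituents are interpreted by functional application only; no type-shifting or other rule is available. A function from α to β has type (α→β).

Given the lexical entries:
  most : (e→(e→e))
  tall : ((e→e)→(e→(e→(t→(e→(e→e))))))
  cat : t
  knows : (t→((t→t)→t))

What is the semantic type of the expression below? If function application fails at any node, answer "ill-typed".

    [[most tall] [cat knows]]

[most tall]: (e→(e→e)) with ((e→e)→(e→(e→(t→(e→(e→e)))))) — neither is a function whose domain matches the other; composition fails here.

ill-typed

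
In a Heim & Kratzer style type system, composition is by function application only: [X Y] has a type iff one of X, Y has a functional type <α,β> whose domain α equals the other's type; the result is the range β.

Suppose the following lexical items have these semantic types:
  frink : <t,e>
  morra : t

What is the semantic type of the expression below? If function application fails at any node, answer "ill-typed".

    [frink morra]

e

[frink morra]: <t,e> applied to t yields e.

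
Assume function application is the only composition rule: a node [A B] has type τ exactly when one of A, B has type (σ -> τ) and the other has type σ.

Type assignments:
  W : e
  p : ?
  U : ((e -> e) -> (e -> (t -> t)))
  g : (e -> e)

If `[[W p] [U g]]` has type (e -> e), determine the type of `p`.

For [[W p] [U g]] to have type (e -> e) with [U g] of type (e -> (t -> t)), [W p] must be the function: [W p] : ((e -> (t -> t)) -> (e -> e)).
For [W p] to have type ((e -> (t -> t)) -> (e -> e)) with W of type e, p must be the function: p : (e -> ((e -> (t -> t)) -> (e -> e))).

(e -> ((e -> (t -> t)) -> (e -> e)))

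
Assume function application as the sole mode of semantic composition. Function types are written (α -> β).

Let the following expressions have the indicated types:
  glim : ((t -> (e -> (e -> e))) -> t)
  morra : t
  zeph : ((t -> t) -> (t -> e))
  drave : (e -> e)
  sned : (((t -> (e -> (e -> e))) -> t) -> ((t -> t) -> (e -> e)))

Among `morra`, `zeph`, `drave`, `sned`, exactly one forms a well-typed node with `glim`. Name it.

sned

morra : t — glim needs (t -> (e -> (e -> e))); morra needs nothing (atomic); neither fits.
zeph : ((t -> t) -> (t -> e)) — glim needs (t -> (e -> (e -> e))); zeph needs (t -> t); neither fits.
drave : (e -> e) — glim needs (t -> (e -> (e -> e))); drave needs e; neither fits.
sned — combines: sned : (((t -> (e -> (e -> e))) -> t) -> ((t -> t) -> (e -> e))) takes glim : ((t -> (e -> (e -> e))) -> t) as argument, giving ((t -> t) -> (e -> e)).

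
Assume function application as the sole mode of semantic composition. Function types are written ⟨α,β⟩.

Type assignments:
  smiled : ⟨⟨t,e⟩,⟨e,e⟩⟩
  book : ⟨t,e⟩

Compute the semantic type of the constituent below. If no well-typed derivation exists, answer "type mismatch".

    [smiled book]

⟨e,e⟩

[smiled book]: smiled is ⟨⟨t,e⟩,⟨e,e⟩⟩, book is ⟨t,e⟩; result ⟨e,e⟩.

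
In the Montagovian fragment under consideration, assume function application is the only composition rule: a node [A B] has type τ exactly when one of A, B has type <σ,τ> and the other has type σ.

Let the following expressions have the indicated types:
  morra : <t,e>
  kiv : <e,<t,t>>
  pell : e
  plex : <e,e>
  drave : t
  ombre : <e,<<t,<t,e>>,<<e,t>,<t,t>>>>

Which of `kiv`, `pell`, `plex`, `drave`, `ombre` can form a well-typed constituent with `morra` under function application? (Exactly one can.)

drave

kiv : <e,<t,t>> — morra needs t; kiv needs e; neither fits.
pell : e — morra needs t; pell needs nothing (atomic); neither fits.
plex : <e,e> — morra needs t; plex needs e; neither fits.
drave — combines: morra : <t,e> takes drave : t as argument, giving e.
ombre : <e,<<t,<t,e>>,<<e,t>,<t,t>>>> — morra needs t; ombre needs e; neither fits.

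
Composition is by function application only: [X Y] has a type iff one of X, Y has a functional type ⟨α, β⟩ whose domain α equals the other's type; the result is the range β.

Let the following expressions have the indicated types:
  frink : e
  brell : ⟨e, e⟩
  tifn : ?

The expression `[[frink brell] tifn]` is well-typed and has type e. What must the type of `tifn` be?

⟨e, e⟩

[[frink brell] tifn] is required to be e. [frink brell] : e cannot yield e as functor, so tifn : ⟨e, e⟩.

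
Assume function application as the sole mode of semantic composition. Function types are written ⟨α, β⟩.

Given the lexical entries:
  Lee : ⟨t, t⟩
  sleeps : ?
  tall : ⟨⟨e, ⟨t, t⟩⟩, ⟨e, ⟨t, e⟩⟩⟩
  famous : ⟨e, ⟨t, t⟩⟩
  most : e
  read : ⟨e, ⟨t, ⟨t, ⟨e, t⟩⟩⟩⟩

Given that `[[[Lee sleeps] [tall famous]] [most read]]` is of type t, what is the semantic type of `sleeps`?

⟨⟨t, t⟩, ⟨⟨e, ⟨t, e⟩⟩, ⟨⟨t, ⟨t, ⟨e, t⟩⟩⟩, t⟩⟩⟩

At [[[Lee sleeps] [tall famous]] [most read]] (required: t): [most read] is ⟨t, ⟨t, ⟨e, t⟩⟩⟩, which is not a function with range t; hence [[Lee sleeps] [tall famous]] is the functor — type ⟨⟨t, ⟨t, ⟨e, t⟩⟩⟩, t⟩.
At [[Lee sleeps] [tall famous]] (required: ⟨⟨t, ⟨t, ⟨e, t⟩⟩⟩, t⟩): [tall famous] is ⟨e, ⟨t, e⟩⟩, which is not a function with range ⟨⟨t, ⟨t, ⟨e, t⟩⟩⟩, t⟩; hence [Lee sleeps] is the functor — type ⟨⟨e, ⟨t, e⟩⟩, ⟨⟨t, ⟨t, ⟨e, t⟩⟩⟩, t⟩⟩.
At [Lee sleeps] (required: ⟨⟨e, ⟨t, e⟩⟩, ⟨⟨t, ⟨t, ⟨e, t⟩⟩⟩, t⟩⟩): Lee is ⟨t, t⟩, which is not a function with range ⟨⟨e, ⟨t, e⟩⟩, ⟨⟨t, ⟨t, ⟨e, t⟩⟩⟩, t⟩⟩; hence sleeps is the functor — type ⟨⟨t, t⟩, ⟨⟨e, ⟨t, e⟩⟩, ⟨⟨t, ⟨t, ⟨e, t⟩⟩⟩, t⟩⟩⟩.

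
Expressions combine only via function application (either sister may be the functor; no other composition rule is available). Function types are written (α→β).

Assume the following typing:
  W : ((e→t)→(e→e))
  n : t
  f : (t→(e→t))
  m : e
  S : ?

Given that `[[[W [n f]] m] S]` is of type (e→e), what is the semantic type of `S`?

(e→(e→e))

At [[[W [n f]] m] S] (required: (e→e)): [[W [n f]] m] is e, which is not a function with range (e→e); hence S is the functor — type (e→(e→e)).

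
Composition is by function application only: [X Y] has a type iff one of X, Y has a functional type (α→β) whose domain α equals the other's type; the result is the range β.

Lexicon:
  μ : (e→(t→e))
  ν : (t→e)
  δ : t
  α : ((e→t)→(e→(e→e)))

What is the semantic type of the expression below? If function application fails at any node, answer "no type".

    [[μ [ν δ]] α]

[ν δ]: (t→e) applied to t yields e.
[μ [ν δ]]: (e→(t→e)) applied to e yields (t→e).
[[μ [ν δ]] α]: (t→e) and ((e→t)→(e→(e→e))) cannot combine by function application — type clash.

no type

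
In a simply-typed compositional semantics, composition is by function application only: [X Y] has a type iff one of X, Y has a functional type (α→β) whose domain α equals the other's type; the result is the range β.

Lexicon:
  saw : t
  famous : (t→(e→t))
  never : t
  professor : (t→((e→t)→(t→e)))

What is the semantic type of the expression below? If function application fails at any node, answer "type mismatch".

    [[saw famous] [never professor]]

(t→e)

At [saw famous], famous : (t→(e→t)) takes saw : t, giving (e→t).
At [never professor], professor : (t→((e→t)→(t→e))) takes never : t, giving ((e→t)→(t→e)).
At [[saw famous] [never professor]], [never professor] : ((e→t)→(t→e)) takes [saw famous] : (e→t), giving (t→e).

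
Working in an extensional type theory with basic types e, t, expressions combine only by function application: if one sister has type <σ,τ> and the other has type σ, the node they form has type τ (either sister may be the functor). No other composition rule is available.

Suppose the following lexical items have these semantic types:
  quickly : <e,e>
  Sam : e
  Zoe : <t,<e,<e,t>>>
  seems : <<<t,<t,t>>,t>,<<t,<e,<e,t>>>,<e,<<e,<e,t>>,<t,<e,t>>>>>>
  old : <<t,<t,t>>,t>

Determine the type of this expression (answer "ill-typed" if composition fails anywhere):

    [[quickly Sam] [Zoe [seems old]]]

[quickly Sam]: <e,e> applied to e yields e.
[seems old]: <<<t,<t,t>>,t>,<<t,<e,<e,t>>>,<e,<<e,<e,t>>,<t,<e,t>>>>>> applied to <<t,<t,t>>,t> yields <<t,<e,<e,t>>>,<e,<<e,<e,t>>,<t,<e,t>>>>>.
[Zoe [seems old]]: <<t,<e,<e,t>>>,<e,<<e,<e,t>>,<t,<e,t>>>>> applied to <t,<e,<e,t>>> yields <e,<<e,<e,t>>,<t,<e,t>>>>.
[[quickly Sam] [Zoe [seems old]]]: <e,<<e,<e,t>>,<t,<e,t>>>> applied to e yields <<e,<e,t>>,<t,<e,t>>>.

<<e,<e,t>>,<t,<e,t>>>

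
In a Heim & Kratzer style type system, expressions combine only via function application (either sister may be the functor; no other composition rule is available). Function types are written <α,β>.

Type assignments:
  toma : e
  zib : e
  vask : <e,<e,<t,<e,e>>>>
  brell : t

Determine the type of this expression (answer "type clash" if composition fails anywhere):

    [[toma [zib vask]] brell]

<e,e>

[zib vask]: functor vask : <e,<e,<t,<e,e>>>>, argument zib : e; result <e,<t,<e,e>>>.
[toma [zib vask]]: functor [zib vask] : <e,<t,<e,e>>>, argument toma : e; result <t,<e,e>>.
[[toma [zib vask]] brell]: functor [toma [zib vask]] : <t,<e,e>>, argument brell : t; result <e,e>.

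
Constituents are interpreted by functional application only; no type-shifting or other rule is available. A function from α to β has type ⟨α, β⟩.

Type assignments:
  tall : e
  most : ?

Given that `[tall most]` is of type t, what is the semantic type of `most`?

⟨e, t⟩

[tall most] is required to be t. tall : e cannot yield t as functor, so most : ⟨e, t⟩.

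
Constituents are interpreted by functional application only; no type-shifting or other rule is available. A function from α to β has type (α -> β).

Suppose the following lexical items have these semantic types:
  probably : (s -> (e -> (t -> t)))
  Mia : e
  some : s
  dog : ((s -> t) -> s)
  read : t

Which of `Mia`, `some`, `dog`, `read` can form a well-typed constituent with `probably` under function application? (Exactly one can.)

Mia : e — does not combine with probably.
some — combines: probably : (s -> (e -> (t -> t))) takes some : s as argument, giving (e -> (t -> t)).
dog : ((s -> t) -> s) — does not combine with probably.
read : t — does not combine with probably.

some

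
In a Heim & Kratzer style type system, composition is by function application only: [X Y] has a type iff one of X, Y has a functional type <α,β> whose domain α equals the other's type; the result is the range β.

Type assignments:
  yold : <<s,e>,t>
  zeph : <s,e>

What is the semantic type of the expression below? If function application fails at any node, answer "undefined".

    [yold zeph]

t

[yold zeph] — yold of type <<s,e>,t> combines with zeph of type <s,e>: type t.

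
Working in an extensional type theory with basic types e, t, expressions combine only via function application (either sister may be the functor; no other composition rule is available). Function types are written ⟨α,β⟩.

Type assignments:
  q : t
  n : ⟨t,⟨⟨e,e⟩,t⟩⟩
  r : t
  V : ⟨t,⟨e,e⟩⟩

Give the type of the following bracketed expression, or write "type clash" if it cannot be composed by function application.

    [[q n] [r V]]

t

[q n]: functor n : ⟨t,⟨⟨e,e⟩,t⟩⟩, argument q : t; result ⟨⟨e,e⟩,t⟩.
[r V]: functor V : ⟨t,⟨e,e⟩⟩, argument r : t; result ⟨e,e⟩.
[[q n] [r V]]: functor [q n] : ⟨⟨e,e⟩,t⟩, argument [r V] : ⟨e,e⟩; result t.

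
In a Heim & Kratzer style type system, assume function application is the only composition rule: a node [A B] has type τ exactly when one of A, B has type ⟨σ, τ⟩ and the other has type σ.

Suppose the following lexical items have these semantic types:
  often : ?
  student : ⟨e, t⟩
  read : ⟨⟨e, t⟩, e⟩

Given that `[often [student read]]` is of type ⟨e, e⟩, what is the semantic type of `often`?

[often [student read]] is required to be ⟨e, e⟩. [student read] : e cannot yield ⟨e, e⟩ as functor, so often : ⟨e, ⟨e, e⟩⟩.

⟨e, ⟨e, e⟩⟩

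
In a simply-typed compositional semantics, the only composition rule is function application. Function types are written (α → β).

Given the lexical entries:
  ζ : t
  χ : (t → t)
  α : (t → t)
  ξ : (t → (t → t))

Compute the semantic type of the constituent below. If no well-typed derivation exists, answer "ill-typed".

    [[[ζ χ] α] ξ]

(t → t)

[ζ χ]: χ is (t → t), ζ is t; result t.
[[ζ χ] α]: α is (t → t), [ζ χ] is t; result t.
[[[ζ χ] α] ξ]: ξ is (t → (t → t)), [[ζ χ] α] is t; result (t → t).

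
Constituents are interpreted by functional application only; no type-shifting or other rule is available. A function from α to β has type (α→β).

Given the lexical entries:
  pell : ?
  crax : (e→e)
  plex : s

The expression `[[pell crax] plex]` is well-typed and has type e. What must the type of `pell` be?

((e→e)→(s→e))

[[pell crax] plex] must have type e. The sister plex has type s; that is not a function onto e, so [pell crax] must be the functor, of type (s→e).
[pell crax] must have type (s→e). The sister crax has type (e→e); that is not a function onto (s→e), so pell must be the functor, of type ((e→e)→(s→e)).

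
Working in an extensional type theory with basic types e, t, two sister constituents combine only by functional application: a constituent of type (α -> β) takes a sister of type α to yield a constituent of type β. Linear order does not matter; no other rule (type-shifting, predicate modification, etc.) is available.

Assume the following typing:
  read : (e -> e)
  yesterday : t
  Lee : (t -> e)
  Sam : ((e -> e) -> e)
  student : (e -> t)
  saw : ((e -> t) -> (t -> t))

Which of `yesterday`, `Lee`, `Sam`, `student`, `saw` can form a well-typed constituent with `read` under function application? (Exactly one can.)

yesterday : t — read needs e; yesterday needs nothing (atomic); neither fits.
Lee : (t -> e) — read needs e; Lee needs t; neither fits.
Sam — combines: Sam : ((e -> e) -> e) takes read : (e -> e) as argument, giving e.
student : (e -> t) — read needs e; student needs e; neither fits.
saw : ((e -> t) -> (t -> t)) — read needs e; saw needs (e -> t); neither fits.

Sam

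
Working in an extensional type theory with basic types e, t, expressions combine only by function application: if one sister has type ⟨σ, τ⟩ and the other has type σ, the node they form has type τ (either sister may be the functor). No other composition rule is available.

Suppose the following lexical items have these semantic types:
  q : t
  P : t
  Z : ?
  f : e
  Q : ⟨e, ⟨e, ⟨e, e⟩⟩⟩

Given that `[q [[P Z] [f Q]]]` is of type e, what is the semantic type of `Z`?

⟨t, ⟨⟨e, ⟨e, e⟩⟩, ⟨t, e⟩⟩⟩

For [q [[P Z] [f Q]]] to have type e with q of type t, [[P Z] [f Q]] must be the function: [[P Z] [f Q]] : ⟨t, e⟩.
For [[P Z] [f Q]] to have type ⟨t, e⟩ with [f Q] of type ⟨e, ⟨e, e⟩⟩, [P Z] must be the function: [P Z] : ⟨⟨e, ⟨e, e⟩⟩, ⟨t, e⟩⟩.
For [P Z] to have type ⟨⟨e, ⟨e, e⟩⟩, ⟨t, e⟩⟩ with P of type t, Z must be the function: Z : ⟨t, ⟨⟨e, ⟨e, e⟩⟩, ⟨t, e⟩⟩⟩.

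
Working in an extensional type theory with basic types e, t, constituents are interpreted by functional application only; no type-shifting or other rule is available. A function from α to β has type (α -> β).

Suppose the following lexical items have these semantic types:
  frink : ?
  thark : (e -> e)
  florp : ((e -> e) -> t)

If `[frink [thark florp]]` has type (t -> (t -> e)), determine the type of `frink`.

(t -> (t -> (t -> e)))

[frink [thark florp]] must have type (t -> (t -> e)). The sister [thark florp] has type t; that is not a function onto (t -> (t -> e)), so frink must be the functor, of type (t -> (t -> (t -> e))).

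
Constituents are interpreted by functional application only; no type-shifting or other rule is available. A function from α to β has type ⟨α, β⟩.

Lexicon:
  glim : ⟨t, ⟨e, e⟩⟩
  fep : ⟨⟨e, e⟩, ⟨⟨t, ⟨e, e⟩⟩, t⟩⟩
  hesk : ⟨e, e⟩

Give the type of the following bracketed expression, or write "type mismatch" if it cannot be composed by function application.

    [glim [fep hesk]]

t

[fep hesk]: fep is ⟨⟨e, e⟩, ⟨⟨t, ⟨e, e⟩⟩, t⟩⟩, hesk is ⟨e, e⟩; result ⟨⟨t, ⟨e, e⟩⟩, t⟩.
[glim [fep hesk]]: [fep hesk] is ⟨⟨t, ⟨e, e⟩⟩, t⟩, glim is ⟨t, ⟨e, e⟩⟩; result t.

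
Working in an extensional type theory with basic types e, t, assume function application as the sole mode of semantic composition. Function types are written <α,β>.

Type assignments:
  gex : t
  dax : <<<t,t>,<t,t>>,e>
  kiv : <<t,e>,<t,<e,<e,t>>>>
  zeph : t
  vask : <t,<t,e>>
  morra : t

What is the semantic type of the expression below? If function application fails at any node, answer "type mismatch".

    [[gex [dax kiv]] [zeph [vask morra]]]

[dax kiv]: <<<t,t>,<t,t>>,e> with <<t,e>,<t,<e,<e,t>>>> — neither is a function whose domain matches the other; composition fails here.

type mismatch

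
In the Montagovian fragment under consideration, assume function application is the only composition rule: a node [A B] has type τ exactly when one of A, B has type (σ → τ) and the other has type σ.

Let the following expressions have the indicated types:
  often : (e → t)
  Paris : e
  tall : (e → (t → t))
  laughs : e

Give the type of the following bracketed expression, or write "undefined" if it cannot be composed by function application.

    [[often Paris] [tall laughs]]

t

[often Paris] — often of type (e → t) combines with Paris of type e: type t.
[tall laughs] — tall of type (e → (t → t)) combines with laughs of type e: type (t → t).
[[often Paris] [tall laughs]] — [tall laughs] of type (t → t) combines with [often Paris] of type t: type t.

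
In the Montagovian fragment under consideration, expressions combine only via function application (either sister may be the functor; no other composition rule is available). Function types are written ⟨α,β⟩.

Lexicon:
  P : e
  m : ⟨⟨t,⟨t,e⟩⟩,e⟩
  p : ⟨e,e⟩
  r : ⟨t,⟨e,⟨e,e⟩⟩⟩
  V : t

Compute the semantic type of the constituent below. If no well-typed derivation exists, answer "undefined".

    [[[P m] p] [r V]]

[P m]: e with ⟨⟨t,⟨t,e⟩⟩,e⟩ — neither is a function whose domain matches the other; composition fails here.

undefined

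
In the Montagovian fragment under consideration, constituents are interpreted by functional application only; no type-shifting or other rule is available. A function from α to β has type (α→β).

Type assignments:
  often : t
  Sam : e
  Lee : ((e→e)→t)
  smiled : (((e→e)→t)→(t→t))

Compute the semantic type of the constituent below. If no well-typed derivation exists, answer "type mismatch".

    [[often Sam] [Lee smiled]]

[often Sam]: t and e cannot combine by function application — type clash.

type mismatch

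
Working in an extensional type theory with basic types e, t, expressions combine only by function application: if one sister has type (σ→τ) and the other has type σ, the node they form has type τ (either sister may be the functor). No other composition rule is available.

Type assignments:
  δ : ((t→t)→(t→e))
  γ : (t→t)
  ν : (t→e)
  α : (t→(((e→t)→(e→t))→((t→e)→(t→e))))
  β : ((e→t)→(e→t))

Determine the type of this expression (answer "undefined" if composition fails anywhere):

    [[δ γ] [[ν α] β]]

undefined

At [δ γ], δ : ((t→t)→(t→e)) takes γ : (t→t), giving (t→e).
At [ν α]: neither (t→e) nor (t→(((e→t)→(e→t))→((t→e)→(t→e)))) can take the other as argument; the node is ill-typed.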